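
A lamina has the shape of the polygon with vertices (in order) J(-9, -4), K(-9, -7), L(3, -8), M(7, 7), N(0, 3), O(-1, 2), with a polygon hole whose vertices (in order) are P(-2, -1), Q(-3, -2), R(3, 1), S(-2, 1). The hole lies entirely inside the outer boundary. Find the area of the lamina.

Outer boundary:
J→K: (-9)(-7) − (-9)(-4) = 27
K→L: (-9)(-8) − (3)(-7) = 93
L→M: (3)(7) − (7)(-8) = 77
M→N: (7)(3) − (0)(7) = 21
N→O: (0)(2) − (-1)(3) = 3
O→J: (-1)(-4) − (-9)(2) = 22
Σ = 243
Area = |Σ|/2 = 121.5.
Hole:
Apply the shoelace formula: 2A = Σ (x_i·y_{i+1} − x_{i+1}·y_i), indices taken mod 4.
Cross-terms: 1, 3, 5, 4  ⇒  Σ = 13
Area = |Σ|/2 = 6.5.
Net area = 121.5 − 6.5 = 115.

115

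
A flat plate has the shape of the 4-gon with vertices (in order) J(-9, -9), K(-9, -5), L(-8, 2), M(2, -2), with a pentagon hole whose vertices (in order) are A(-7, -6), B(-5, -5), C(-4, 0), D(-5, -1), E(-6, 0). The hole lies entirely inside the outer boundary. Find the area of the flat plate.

Outer boundary:
Apply the shoelace formula: 2A = Σ (x_i·y_{i+1} − x_{i+1}·y_i), indices taken mod 4.
Σ = (-36) + (-58) + (12) + (-36) = -118
Area = |Σ|/2 = 59.
Hole:
A→B: (-7)(-5) − (-5)(-6) = 5
B→C: (-5)(0) − (-4)(-5) = -20
C→D: (-4)(-1) − (-5)(0) = 4
D→E: (-5)(0) − (-6)(-1) = -6
E→A: (-6)(-6) − (-7)(0) = 36
Σ = 19
Area = |Σ|/2 = 9.5.
Net area = 59 − 9.5 = 49.5.

49.5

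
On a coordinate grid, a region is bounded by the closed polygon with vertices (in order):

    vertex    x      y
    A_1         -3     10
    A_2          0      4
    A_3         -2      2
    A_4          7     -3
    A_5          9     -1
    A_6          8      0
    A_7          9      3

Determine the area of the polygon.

69.5

A_1→A_2: (-3)(4) − (0)(10) = -12
A_2→A_3: (0)(2) − (-2)(4) = 8
A_3→A_4: (-2)(-3) − (7)(2) = -8
A_4→A_5: (7)(-1) − (9)(-3) = 20
A_5→A_6: (9)(0) − (8)(-1) = 8
A_6→A_7: (8)(3) − (9)(0) = 24
A_7→A_1: (9)(10) − (-3)(3) = 99
Σ = 139
Area = |Σ|/2 = 69.5.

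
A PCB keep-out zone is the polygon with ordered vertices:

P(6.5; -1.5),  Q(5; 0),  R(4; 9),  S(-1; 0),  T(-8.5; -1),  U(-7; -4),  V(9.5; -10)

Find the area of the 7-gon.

Apply the shoelace (surveyor's) formula: 2A = Σ (x_i·y_{i+1} − x_{i+1}·y_i), indices taken mod 7.
P→Q: (6.5)(0) − (5)(-1.5) = 7.5
Q→R: (5)(9) − (4)(0) = 45
R→S: (4)(0) − (-1)(9) = 9
S→T: (-1)(-1) − (-8.5)(0) = 1
T→U: (-8.5)(-4) − (-7)(-1) = 27
U→V: (-7)(-10) − (9.5)(-4) = 108
V→P: (9.5)(-1.5) − (6.5)(-10) = 50.75
Σ = 248.25
Area = |Σ|/2 = 124.125.

124.125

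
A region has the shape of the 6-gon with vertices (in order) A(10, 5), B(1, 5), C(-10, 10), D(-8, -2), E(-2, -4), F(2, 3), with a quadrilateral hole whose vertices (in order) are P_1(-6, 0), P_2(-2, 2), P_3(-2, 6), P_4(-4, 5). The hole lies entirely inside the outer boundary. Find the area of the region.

95.5

Outer boundary:
Apply the shoelace formula: 2A = Σ (x_i·y_{i+1} − x_{i+1}·y_i), indices taken mod 6.
A→B: (10)(5) − (1)(5) = 45
B→C: (1)(10) − (-10)(5) = 60
C→D: (-10)(-2) − (-8)(10) = 100
D→E: (-8)(-4) − (-2)(-2) = 28
E→F: (-2)(3) − (2)(-4) = 2
F→A: (2)(5) − (10)(3) = -20
Σ = 215
Area = |Σ|/2 = 107.5.
Hole:
Apply the shoelace formula: 2A = Σ (x_i·y_{i+1} − x_{i+1}·y_i), indices taken mod 4.
Σ = (-12) + (-8) + (14) + (30) = 24
Area = |Σ|/2 = 12.
Net area = 107.5 − 12 = 95.5.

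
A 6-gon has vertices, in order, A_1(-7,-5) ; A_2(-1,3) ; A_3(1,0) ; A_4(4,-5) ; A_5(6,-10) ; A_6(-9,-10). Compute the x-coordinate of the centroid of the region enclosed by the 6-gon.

-311/219

Apply the surveyor's formula. First the cross-terms c_i = x_i·y_{i+1} − x_{i+1}·y_i:
  -26, -3, -5, -10, -150, -25  ⇒  2A = -219, A = -109.5.
Then Σ (x_i + x_{i+1})·c_i = 933, so x̄ = 933 / (6·(-109.5)) = -311/219.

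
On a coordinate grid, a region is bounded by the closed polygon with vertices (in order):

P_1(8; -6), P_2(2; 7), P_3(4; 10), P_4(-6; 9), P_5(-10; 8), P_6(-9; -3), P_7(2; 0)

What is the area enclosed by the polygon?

147

Cross-terms: 68, -8, 96, 42, 102, 6, -12  ⇒  Σ = 294
Area = |Σ|/2 = 147.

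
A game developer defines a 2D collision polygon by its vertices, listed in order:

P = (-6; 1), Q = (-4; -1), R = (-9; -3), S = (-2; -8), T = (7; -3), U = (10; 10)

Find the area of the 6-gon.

P→Q: (-6)(-1) − (-4)(1) = 10
Q→R: (-4)(-3) − (-9)(-1) = 3
R→S: (-9)(-8) − (-2)(-3) = 66
S→T: (-2)(-3) − (7)(-8) = 62
T→U: (7)(10) − (10)(-3) = 100
U→P: (10)(1) − (-6)(10) = 70
Σ = 311
Area = |Σ|/2 = 155.5.

155.5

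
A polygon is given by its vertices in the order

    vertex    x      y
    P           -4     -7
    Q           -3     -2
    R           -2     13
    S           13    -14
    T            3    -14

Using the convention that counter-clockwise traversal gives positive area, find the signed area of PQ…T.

-207

Apply the shoelace formula: 2A = Σ (x_i·y_{i+1} − x_{i+1}·y_i), indices taken mod 5.
Σ = (-13) + (-43) + (-141) + (-140) + (-77) = -414
Signed area = Σ/2 = -207 (negative ⇒ clockwise traversal).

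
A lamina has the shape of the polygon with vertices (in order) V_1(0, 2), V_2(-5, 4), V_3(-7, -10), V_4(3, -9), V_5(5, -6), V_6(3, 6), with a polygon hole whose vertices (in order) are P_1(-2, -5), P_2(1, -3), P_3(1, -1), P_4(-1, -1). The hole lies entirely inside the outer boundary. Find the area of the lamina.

124

Outer boundary:
Apply Gauss's area formula: 2A = Σ (x_i·y_{i+1} − x_{i+1}·y_i), indices taken mod 6.
V_1→V_2: (0)(4) − (-5)(2) = 10
V_2→V_3: (-5)(-10) − (-7)(4) = 78
V_3→V_4: (-7)(-9) − (3)(-10) = 93
V_4→V_5: (3)(-6) − (5)(-9) = 27
V_5→V_6: (5)(6) − (3)(-6) = 48
V_6→V_1: (3)(2) − (0)(6) = 6
Σ = 262
Area = |Σ|/2 = 131.
Hole:
Apply the shoelace (surveyor's) formula: 2A = Σ (x_i·y_{i+1} − x_{i+1}·y_i), indices taken mod 4.
Cross-terms: 11, 2, -2, 3  ⇒  Σ = 14
Area = |Σ|/2 = 7.
Net area = 131 − 7 = 124.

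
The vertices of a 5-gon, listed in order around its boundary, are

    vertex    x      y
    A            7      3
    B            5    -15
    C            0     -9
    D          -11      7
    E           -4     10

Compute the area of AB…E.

Cross-terms: -120, -45, -99, -82, -82  ⇒  Σ = -428
Area = |Σ|/2 = 214.

214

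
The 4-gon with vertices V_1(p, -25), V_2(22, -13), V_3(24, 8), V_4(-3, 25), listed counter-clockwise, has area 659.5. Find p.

Write out the shoelace sum; only the two edges meeting at V_1 involve p:
2·Area = [((-3)·(-25) − p·25) + (p·(-13) − 22·(-25))] + 1112
       = -38·p + 1737 = 1319
⇒ p = 11.

11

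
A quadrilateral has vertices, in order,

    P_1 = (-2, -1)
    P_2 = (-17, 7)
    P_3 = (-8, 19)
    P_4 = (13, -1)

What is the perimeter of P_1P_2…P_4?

76

|P_1P_2| = √((-15)² + (8)²) = √289 = 17
|P_2P_3| = √((9)² + (12)²) = √225 = 15
|P_3P_4| = √((21)² + (-20)²) = √841 = 29
|P_4P_1| = √((-15)² + (0)²) = √225 = 15
Perimeter = 17 + 15 + 29 + 15 = 76.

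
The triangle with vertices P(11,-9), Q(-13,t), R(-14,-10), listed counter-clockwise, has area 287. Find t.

13

The doubled signed area Σ (x_i y_{i+1} − x_{i+1} y_i) is linear in t.
With t=0 it equals 249; the coefficient of t is 25 (from the two edges through Q).
So 25·t + 249 = 2·287 = 574 ⇒ t = 13.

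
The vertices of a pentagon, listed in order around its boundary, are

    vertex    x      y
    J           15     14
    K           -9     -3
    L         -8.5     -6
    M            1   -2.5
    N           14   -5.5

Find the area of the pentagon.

Apply the surveyor's formula: 2A = Σ (x_i·y_{i+1} − x_{i+1}·y_i), indices taken mod 5.
Σ = (81) + (28.5) + (27.25) + (29.5) + (278.5) = 444.75
Area = |Σ|/2 = 222.375.

222.375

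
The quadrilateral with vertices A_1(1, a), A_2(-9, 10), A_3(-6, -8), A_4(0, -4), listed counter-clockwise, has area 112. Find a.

The doubled signed area Σ (x_i y_{i+1} − x_{i+1} y_i) is linear in a.
With a=0 it equals 170; the coefficient of a is 9 (from the two edges through A_1).
So 9·a + 170 = 2·112 = 224 ⇒ a = 6.

6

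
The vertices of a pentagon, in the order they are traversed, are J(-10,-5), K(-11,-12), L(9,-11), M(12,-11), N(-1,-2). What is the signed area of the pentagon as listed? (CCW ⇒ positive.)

138.5

Apply Gauss's area formula: 2A = Σ (x_i·y_{i+1} − x_{i+1}·y_i), indices taken mod 5.
Σ = (65) + (229) + (33) + (-35) + (-15) = 277
Signed area = Σ/2 = 138.5 (positive ⇒ counter-clockwise traversal).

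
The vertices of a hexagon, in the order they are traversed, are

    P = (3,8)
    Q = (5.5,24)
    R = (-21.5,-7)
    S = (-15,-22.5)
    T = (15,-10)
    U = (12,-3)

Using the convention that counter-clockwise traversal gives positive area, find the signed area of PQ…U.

Σ = (28) + (477.5) + (378.75) + (487.5) + (75) + (105) = 1551.75
Signed area = Σ/2 = 775.875 (positive ⇒ counter-clockwise traversal).

775.875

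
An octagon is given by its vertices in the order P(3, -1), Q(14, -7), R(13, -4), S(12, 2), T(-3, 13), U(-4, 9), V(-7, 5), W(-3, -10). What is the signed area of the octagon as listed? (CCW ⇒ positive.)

P→Q: (3)(-7) − (14)(-1) = -7
Q→R: (14)(-4) − (13)(-7) = 35
R→S: (13)(2) − (12)(-4) = 74
S→T: (12)(13) − (-3)(2) = 162
T→U: (-3)(9) − (-4)(13) = 25
U→V: (-4)(5) − (-7)(9) = 43
V→W: (-7)(-10) − (-3)(5) = 85
W→P: (-3)(-1) − (3)(-10) = 33
Σ = 450
Signed area = Σ/2 = 225 (positive ⇒ counter-clockwise traversal).

225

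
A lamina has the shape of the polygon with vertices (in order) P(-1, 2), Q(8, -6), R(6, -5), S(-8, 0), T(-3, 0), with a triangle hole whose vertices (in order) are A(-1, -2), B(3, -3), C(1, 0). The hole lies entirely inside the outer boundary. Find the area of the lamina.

Outer boundary:
Apply the shoelace formula: 2A = Σ (x_i·y_{i+1} − x_{i+1}·y_i), indices taken mod 5.
Σ = (-10) + (-4) + (-40) + (0) + (-6) = -60
Area = |Σ|/2 = 30.
Hole:
Apply Gauss's area formula: 2A = Σ (x_i·y_{i+1} − x_{i+1}·y_i), indices taken mod 3.
Σ = (9) + (3) + (-2) = 10
Area = |Σ|/2 = 5.
Net area = 30 − 5 = 25.

25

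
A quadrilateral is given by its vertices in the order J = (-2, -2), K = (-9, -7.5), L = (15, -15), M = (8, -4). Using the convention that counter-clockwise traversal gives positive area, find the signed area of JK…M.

140.25

Apply the surveyor's formula: 2A = Σ (x_i·y_{i+1} − x_{i+1}·y_i), indices taken mod 4.
Σ = (-3) + (247.5) + (60) + (-24) = 280.5
Signed area = Σ/2 = 140.25 (positive ⇒ counter-clockwise traversal).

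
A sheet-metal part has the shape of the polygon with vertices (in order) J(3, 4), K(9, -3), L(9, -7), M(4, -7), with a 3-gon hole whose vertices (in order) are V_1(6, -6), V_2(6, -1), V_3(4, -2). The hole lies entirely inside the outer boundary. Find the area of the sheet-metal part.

Outer boundary:
Apply the surveyor's formula: 2A = Σ (x_i·y_{i+1} − x_{i+1}·y_i), indices taken mod 4.
J→K: (3)(-3) − (9)(4) = -45
K→L: (9)(-7) − (9)(-3) = -36
L→M: (9)(-7) − (4)(-7) = -35
M→J: (4)(4) − (3)(-7) = 37
Σ = -79
Area = |Σ|/2 = 39.5.
Hole:
Apply the surveyor's formula: 2A = Σ (x_i·y_{i+1} − x_{i+1}·y_i), indices taken mod 3.
Σ = (30) + (-8) + (-12) = 10
Area = |Σ|/2 = 5.
Net area = 39.5 − 5 = 34.5.

34.5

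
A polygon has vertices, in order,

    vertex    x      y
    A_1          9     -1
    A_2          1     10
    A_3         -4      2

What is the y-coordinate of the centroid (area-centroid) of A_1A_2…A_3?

11/3

Apply the surveyor's formula. First the cross-terms c_i = x_i·y_{i+1} − x_{i+1}·y_i:
  91, 42, -14  ⇒  2A = 119, A = 59.5.
Then Σ (y_i + y_{i+1})·c_i = 1309, so ȳ = 1309 / (6·59.5) = 11/3.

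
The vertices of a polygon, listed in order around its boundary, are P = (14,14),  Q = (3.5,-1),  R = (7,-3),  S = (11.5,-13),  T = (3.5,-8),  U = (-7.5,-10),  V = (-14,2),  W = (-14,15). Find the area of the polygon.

Σ = (-63) + (-3.5) + (-56.5) + (-46.5) + (-95) + (-155) + (-182) + (-406) = -1007.5
Area = |Σ|/2 = 503.75.

503.75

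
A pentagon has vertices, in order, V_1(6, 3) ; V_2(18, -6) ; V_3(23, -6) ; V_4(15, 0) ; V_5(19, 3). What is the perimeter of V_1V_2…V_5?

48

|V_1V_2| = √((12)² + (-9)²) = √225 = 15
|V_2V_3| = √((5)² + (0)²) = √25 = 5
|V_3V_4| = √((-8)² + (6)²) = √100 = 10
|V_4V_5| = √((4)² + (3)²) = √25 = 5
|V_5V_1| = √((-13)² + (0)²) = √169 = 13
Perimeter = 15 + 5 + 10 + 5 + 13 = 48.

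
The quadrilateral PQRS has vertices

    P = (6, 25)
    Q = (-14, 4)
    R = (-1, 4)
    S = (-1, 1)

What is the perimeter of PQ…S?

|PQ| = √((-20)² + (-21)²) = √841 = 29
|QR| = √((13)² + (0)²) = √169 = 13
|RS| = √((0)² + (-3)²) = √9 = 3
|SP| = √((7)² + (24)²) = √625 = 25
Perimeter = 29 + 13 + 3 + 25 = 70.

70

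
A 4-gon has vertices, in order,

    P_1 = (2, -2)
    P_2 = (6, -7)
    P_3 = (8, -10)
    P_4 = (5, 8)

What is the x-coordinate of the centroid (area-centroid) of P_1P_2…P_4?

614/123

Apply the surveyor's formula. First the cross-terms c_i = x_i·y_{i+1} − x_{i+1}·y_i:
  -2, -4, 114, -26  ⇒  2A = 82, A = 41.
Then Σ (x_i + x_{i+1})·c_i = 1228, so x̄ = 1228 / (6·41) = 614/123.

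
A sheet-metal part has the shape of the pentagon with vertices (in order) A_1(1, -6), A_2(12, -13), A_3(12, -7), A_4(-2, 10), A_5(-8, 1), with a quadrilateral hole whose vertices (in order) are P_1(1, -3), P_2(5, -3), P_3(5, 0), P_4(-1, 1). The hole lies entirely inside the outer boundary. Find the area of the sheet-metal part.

164

Outer boundary:
Σ = (59) + (72) + (106) + (78) + (47) = 362
Area = |Σ|/2 = 181.
Hole:
Apply the shoelace formula: 2A = Σ (x_i·y_{i+1} − x_{i+1}·y_i), indices taken mod 4.
Cross-terms: 12, 15, 5, 2  ⇒  Σ = 34
Area = |Σ|/2 = 17.
Net area = 181 − 17 = 164.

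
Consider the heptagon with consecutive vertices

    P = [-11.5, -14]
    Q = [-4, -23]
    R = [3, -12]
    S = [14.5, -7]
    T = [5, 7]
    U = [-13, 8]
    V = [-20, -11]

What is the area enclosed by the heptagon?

601.25

Apply the surveyor's formula: 2A = Σ (x_i·y_{i+1} − x_{i+1}·y_i), indices taken mod 7.
Σ = (208.5) + (117) + (153) + (136.5) + (131) + (303) + (153.5) = 1202.5
Area = |Σ|/2 = 601.25.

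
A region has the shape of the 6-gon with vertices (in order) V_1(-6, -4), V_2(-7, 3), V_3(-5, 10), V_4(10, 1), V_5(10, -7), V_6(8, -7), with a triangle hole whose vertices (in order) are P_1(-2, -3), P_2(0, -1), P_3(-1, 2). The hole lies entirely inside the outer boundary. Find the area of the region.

Outer boundary:
Apply the shoelace formula: 2A = Σ (x_i·y_{i+1} − x_{i+1}·y_i), indices taken mod 6.
Σ = (-46) + (-55) + (-105) + (-80) + (-14) + (-74) = -374
Area = |Σ|/2 = 187.
Hole:
Apply the shoelace (surveyor's) formula: 2A = Σ (x_i·y_{i+1} − x_{i+1}·y_i), indices taken mod 3.
Cross-terms: 2, -1, 7  ⇒  Σ = 8
Area = |Σ|/2 = 4.
Net area = 187 − 4 = 183.

183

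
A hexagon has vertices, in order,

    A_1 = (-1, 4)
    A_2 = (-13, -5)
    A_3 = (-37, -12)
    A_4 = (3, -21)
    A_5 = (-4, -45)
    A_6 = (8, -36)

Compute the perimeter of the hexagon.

|A_1A_2| = √((-12)² + (-9)²) = √225 = 15
|A_2A_3| = √((-24)² + (-7)²) = √625 = 25
|A_3A_4| = √((40)² + (-9)²) = √1681 = 41
|A_4A_5| = √((-7)² + (-24)²) = √625 = 25
|A_5A_6| = √((12)² + (9)²) = √225 = 15
|A_6A_1| = √((-9)² + (40)²) = √1681 = 41
Perimeter = 15 + 25 + 41 + 25 + 15 + 41 = 162.

162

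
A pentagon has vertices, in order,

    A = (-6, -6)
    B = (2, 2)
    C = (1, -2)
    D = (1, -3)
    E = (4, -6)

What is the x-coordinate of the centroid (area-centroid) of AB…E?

Apply Gauss's area formula. First the cross-terms c_i = x_i·y_{i+1} − x_{i+1}·y_i:
  0, -6, -1, 6, -60  ⇒  2A = -61, A = -30.5.
Then Σ (x_i + x_{i+1})·c_i = 130, so x̄ = 130 / (6·(-30.5)) = -130/183.

-130/183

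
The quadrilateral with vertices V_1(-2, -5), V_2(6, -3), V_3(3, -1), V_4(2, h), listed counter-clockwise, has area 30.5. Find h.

6

The doubled signed area Σ (x_i y_{i+1} − x_{i+1} y_i) is linear in h.
With h=0 it equals 31; the coefficient of h is 5 (from the two edges through V_4).
So 5·h + 31 = 2·30.5 = 61 ⇒ h = 6.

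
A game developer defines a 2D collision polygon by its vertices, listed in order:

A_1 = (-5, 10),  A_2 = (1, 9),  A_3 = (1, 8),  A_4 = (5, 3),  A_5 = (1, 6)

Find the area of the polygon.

13

Σ = (-55) + (-1) + (-37) + (27) + (40) = -26
Area = |Σ|/2 = 13.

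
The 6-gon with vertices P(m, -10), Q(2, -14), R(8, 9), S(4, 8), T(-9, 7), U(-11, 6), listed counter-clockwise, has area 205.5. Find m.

The doubled signed area Σ (x_i y_{i+1} − x_{i+1} y_i) is linear in m.
With m=0 it equals 411; the coefficient of m is -20 (from the two edges through P).
So -20·m + 411 = 2·205.5 = 411 ⇒ m = 0.

0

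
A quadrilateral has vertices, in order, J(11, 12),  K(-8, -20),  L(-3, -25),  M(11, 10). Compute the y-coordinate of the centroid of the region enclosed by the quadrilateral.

-2833/283

Apply the surveyor's formula. First the cross-terms c_i = x_i·y_{i+1} − x_{i+1}·y_i:
  -124, 140, 245, 22  ⇒  2A = 283, A = 141.5.
Then Σ (y_i + y_{i+1})·c_i = -8499, so ȳ = -8499 / (6·141.5) = -2833/283.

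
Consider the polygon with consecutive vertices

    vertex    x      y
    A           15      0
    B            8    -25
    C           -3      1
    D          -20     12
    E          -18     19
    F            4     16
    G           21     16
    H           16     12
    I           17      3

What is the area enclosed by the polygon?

Cross-terms: -375, -67, -16, -164, -364, -272, -4, -156, -45  ⇒  Σ = -1463
Area = |Σ|/2 = 731.5.

731.5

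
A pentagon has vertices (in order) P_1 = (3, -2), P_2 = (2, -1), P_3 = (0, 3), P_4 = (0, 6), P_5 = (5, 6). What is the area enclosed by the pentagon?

25.5

Apply the surveyor's formula: 2A = Σ (x_i·y_{i+1} − x_{i+1}·y_i), indices taken mod 5.
Σ = (1) + (6) + (0) + (-30) + (-28) = -51
Area = |Σ|/2 = 25.5.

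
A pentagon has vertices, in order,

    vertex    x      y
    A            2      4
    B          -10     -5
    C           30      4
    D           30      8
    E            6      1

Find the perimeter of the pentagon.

|AB| = √((-12)² + (-9)²) = √225 = 15
|BC| = √((40)² + (9)²) = √1681 = 41
|CD| = √((0)² + (4)²) = √16 = 4
|DE| = √((-24)² + (-7)²) = √625 = 25
|EA| = √((-4)² + (3)²) = √25 = 5
Perimeter = 15 + 41 + 4 + 25 + 5 = 90.

90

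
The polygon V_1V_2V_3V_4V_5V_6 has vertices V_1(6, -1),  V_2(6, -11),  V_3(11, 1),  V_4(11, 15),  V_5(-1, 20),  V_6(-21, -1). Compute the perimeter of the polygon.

|V_1V_2| = √((0)² + (-10)²) = √100 = 10
|V_2V_3| = √((5)² + (12)²) = √169 = 13
|V_3V_4| = √((0)² + (14)²) = √196 = 14
|V_4V_5| = √((-12)² + (5)²) = √169 = 13
|V_5V_6| = √((-20)² + (-21)²) = √841 = 29
|V_6V_1| = √((27)² + (0)²) = √729 = 27
Perimeter = 10 + 13 + 14 + 13 + 29 + 27 = 106.

106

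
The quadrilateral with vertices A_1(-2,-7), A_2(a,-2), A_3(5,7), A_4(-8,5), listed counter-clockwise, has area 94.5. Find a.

2

Write out the shoelace sum; only the two edges meeting at A_2 involve a:
2·Area = [((-2)·(-2) − a·(-7)) + (a·7 − 5·(-2))] + 147
       = 14·a + 161 = 189
⇒ a = 2.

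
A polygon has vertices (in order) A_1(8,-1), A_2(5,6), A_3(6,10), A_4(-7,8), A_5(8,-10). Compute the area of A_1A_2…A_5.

131.5

Apply Gauss's area formula: 2A = Σ (x_i·y_{i+1} − x_{i+1}·y_i), indices taken mod 5.
Σ = (53) + (14) + (118) + (6) + (72) = 263
Area = |Σ|/2 = 131.5.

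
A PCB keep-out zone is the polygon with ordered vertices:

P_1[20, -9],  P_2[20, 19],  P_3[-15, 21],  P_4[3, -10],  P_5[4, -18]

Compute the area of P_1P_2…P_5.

831

Apply Gauss's area formula: 2A = Σ (x_i·y_{i+1} − x_{i+1}·y_i), indices taken mod 5.
Σ = (560) + (705) + (87) + (-14) + (324) = 1662
Area = |Σ|/2 = 831.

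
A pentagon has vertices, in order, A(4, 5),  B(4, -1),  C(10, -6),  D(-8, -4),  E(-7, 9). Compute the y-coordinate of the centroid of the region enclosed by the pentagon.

68/99

Apply the shoelace (surveyor's) formula. First the cross-terms c_i = x_i·y_{i+1} − x_{i+1}·y_i:
  -24, -14, -88, -100, -71  ⇒  2A = -297, A = -148.5.
Then Σ (y_i + y_{i+1})·c_i = -612, so ȳ = -612 / (6·(-148.5)) = 68/99.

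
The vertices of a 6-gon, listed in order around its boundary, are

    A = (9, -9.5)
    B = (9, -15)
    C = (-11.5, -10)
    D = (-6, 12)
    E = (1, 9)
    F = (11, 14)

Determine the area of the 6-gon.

445.75

Cross-terms: -49.5, -262.5, -198, -66, -85, -230.5  ⇒  Σ = -891.5
Area = |Σ|/2 = 445.75.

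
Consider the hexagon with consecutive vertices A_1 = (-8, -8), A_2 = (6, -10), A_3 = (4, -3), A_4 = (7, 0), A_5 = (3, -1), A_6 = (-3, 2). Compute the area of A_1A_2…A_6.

103.5

Apply the shoelace formula: 2A = Σ (x_i·y_{i+1} − x_{i+1}·y_i), indices taken mod 6.
Σ = (128) + (22) + (21) + (-7) + (3) + (40) = 207
Area = |Σ|/2 = 103.5.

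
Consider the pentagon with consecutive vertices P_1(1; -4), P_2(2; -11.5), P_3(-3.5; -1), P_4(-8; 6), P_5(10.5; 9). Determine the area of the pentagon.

130.375

Apply Gauss's area formula: 2A = Σ (x_i·y_{i+1} − x_{i+1}·y_i), indices taken mod 5.
Cross-terms: -3.5, -42.25, -29, -135, -51  ⇒  Σ = -260.75
Area = |Σ|/2 = 130.375.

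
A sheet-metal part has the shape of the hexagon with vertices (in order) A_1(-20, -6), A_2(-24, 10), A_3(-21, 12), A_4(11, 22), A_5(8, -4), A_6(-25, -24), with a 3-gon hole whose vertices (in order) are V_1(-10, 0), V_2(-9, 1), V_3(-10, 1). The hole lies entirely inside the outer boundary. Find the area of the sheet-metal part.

Outer boundary:
Σ = (-344) + (-78) + (-594) + (-220) + (-292) + (-330) = -1858
Area = |Σ|/2 = 929.
Hole:
Cross-terms: -10, 1, 10  ⇒  Σ = 1
Area = |Σ|/2 = 0.5.
Net area = 929 − 0.5 = 928.5.

928.5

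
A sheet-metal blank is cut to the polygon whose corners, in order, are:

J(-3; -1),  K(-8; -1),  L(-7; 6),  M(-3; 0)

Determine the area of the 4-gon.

19.5

Apply the shoelace (surveyor's) formula: 2A = Σ (x_i·y_{i+1} − x_{i+1}·y_i), indices taken mod 4.
Σ = (-5) + (-55) + (18) + (3) = -39
Area = |Σ|/2 = 19.5.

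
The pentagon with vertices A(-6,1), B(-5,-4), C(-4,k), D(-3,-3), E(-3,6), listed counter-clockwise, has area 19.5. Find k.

-4

Write out the shoelace sum; only the two edges meeting at C involve k:
2·Area = [((-5)·k − (-4)·(-4)) + ((-4)·(-3) − (-3)·k)] + 35
       = -2·k + 31 = 39
⇒ k = -4.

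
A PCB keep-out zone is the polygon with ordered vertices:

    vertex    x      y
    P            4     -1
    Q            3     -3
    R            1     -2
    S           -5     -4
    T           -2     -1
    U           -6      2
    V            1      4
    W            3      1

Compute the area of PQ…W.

41.5

Σ = (-9) + (-3) + (-14) + (-3) + (-10) + (-26) + (-11) + (-7) = -83
Area = |Σ|/2 = 41.5.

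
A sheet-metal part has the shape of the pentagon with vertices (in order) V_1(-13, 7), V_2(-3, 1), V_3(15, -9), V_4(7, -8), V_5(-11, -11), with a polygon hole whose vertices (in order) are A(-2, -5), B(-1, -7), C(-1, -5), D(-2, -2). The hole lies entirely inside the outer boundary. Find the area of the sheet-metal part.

Outer boundary:
Σ = (8) + (12) + (-57) + (-165) + (-220) = -422
Area = |Σ|/2 = 211.
Hole:
Apply Gauss's area formula: 2A = Σ (x_i·y_{i+1} − x_{i+1}·y_i), indices taken mod 4.
Cross-terms: 9, -2, -8, 6  ⇒  Σ = 5
Area = |Σ|/2 = 2.5.
Net area = 211 − 2.5 = 208.5.

208.5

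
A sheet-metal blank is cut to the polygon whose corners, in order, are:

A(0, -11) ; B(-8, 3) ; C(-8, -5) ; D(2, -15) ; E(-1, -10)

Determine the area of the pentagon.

41

Apply the shoelace formula: 2A = Σ (x_i·y_{i+1} − x_{i+1}·y_i), indices taken mod 5.
Cross-terms: -88, 64, 130, -35, 11  ⇒  Σ = 82
Area = |Σ|/2 = 41.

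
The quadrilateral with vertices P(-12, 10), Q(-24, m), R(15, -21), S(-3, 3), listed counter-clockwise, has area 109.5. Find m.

19

The doubled signed area Σ (x_i y_{i+1} − x_{i+1} y_i) is linear in m.
With m=0 it equals 732; the coefficient of m is -27 (from the two edges through Q).
So -27·m + 732 = 2·109.5 = 219 ⇒ m = 19.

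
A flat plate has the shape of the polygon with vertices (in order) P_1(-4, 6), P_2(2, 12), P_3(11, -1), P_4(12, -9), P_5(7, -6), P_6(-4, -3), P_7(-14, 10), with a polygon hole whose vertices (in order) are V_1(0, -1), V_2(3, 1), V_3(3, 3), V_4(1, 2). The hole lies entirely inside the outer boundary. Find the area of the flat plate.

Outer boundary:
Cross-terms: -60, -134, -87, -9, -45, -82, -44  ⇒  Σ = -461
Area = |Σ|/2 = 230.5.
Hole:
Σ = (3) + (6) + (3) + (-1) = 11
Area = |Σ|/2 = 5.5.
Net area = 230.5 − 5.5 = 225.

225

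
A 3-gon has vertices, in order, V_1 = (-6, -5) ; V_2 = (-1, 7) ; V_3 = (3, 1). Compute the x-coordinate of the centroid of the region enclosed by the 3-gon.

Apply the surveyor's formula. First the cross-terms c_i = x_i·y_{i+1} − x_{i+1}·y_i:
  -47, -22, -9  ⇒  2A = -78, A = -39.
Then Σ (x_i + x_{i+1})·c_i = 312, so x̄ = 312 / (6·(-39)) = -4/3.

-4/3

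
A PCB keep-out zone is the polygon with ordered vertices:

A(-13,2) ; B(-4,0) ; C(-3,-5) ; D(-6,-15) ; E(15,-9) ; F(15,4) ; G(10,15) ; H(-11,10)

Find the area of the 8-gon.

Σ = (8) + (20) + (15) + (279) + (195) + (185) + (265) + (108) = 1075
Area = |Σ|/2 = 537.5.

537.5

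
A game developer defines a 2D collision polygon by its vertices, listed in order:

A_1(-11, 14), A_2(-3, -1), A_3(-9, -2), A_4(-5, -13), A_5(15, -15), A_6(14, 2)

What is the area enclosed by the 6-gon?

442.5

Apply Gauss's area formula: 2A = Σ (x_i·y_{i+1} − x_{i+1}·y_i), indices taken mod 6.
Cross-terms: 53, -3, 107, 270, 240, 218  ⇒  Σ = 885
Area = |Σ|/2 = 442.5.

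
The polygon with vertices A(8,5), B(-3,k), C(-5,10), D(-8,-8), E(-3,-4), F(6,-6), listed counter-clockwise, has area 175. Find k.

9

Write out the shoelace sum; only the two edges meeting at B involve k:
2·Area = [(8·k − (-3)·5) + ((-3)·10 − (-5)·k)] + 248
       = 13·k + 233 = 350
⇒ k = 9.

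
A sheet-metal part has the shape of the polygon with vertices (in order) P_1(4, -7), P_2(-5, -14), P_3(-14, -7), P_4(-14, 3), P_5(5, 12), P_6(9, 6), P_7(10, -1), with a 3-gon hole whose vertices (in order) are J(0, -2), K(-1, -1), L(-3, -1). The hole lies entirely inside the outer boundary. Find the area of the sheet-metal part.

393

Outer boundary:
Apply Gauss's area formula: 2A = Σ (x_i·y_{i+1} − x_{i+1}·y_i), indices taken mod 7.
P_1→P_2: (4)(-14) − (-5)(-7) = -91
P_2→P_3: (-5)(-7) − (-14)(-14) = -161
P_3→P_4: (-14)(3) − (-14)(-7) = -140
P_4→P_5: (-14)(12) − (5)(3) = -183
P_5→P_6: (5)(6) − (9)(12) = -78
P_6→P_7: (9)(-1) − (10)(6) = -69
P_7→P_1: (10)(-7) − (4)(-1) = -66
Σ = -788
Area = |Σ|/2 = 394.
Hole:
Apply the surveyor's formula: 2A = Σ (x_i·y_{i+1} − x_{i+1}·y_i), indices taken mod 3.
Cross-terms: -2, -2, 6  ⇒  Σ = 2
Area = |Σ|/2 = 1.
Net area = 394 − 1 = 393.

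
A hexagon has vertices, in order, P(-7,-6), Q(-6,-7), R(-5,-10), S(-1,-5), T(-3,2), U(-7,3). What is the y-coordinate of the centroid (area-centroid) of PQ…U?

Apply Gauss's area formula. First the cross-terms c_i = x_i·y_{i+1} − x_{i+1}·y_i:
  13, 25, 15, -17, 5, 63  ⇒  2A = 104, A = 52.
Then Σ (y_i + y_{i+1})·c_i = -932, so ȳ = -932 / (6·52) = -233/78.

-233/78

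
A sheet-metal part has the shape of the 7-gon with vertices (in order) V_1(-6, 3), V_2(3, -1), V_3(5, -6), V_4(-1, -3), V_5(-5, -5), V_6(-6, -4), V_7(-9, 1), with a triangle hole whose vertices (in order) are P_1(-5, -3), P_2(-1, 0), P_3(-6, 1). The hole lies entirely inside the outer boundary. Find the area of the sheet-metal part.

Outer boundary:
Apply Gauss's area formula: 2A = Σ (x_i·y_{i+1} − x_{i+1}·y_i), indices taken mod 7.
V_1→V_2: (-6)(-1) − (3)(3) = -3
V_2→V_3: (3)(-6) − (5)(-1) = -13
V_3→V_4: (5)(-3) − (-1)(-6) = -21
V_4→V_5: (-1)(-5) − (-5)(-3) = -10
V_5→V_6: (-5)(-4) − (-6)(-5) = -10
V_6→V_7: (-6)(1) − (-9)(-4) = -42
V_7→V_1: (-9)(3) − (-6)(1) = -21
Σ = -120
Area = |Σ|/2 = 60.
Hole:
Apply the shoelace formula: 2A = Σ (x_i·y_{i+1} − x_{i+1}·y_i), indices taken mod 3.
Cross-terms: -3, -1, 23  ⇒  Σ = 19
Area = |Σ|/2 = 9.5.
Net area = 60 − 9.5 = 50.5.

50.5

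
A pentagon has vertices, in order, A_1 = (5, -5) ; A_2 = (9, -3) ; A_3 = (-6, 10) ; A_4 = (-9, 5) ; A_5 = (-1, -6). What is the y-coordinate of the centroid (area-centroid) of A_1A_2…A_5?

Apply the shoelace formula. First the cross-terms c_i = x_i·y_{i+1} − x_{i+1}·y_i:
  30, 72, 60, 59, 35  ⇒  2A = 256, A = 128.
Then Σ (y_i + y_{i+1})·c_i = 720, so ȳ = 720 / (6·128) = 0.9375.

0.9375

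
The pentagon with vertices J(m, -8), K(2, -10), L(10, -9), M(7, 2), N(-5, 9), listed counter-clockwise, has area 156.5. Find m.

The doubled signed area Σ (x_i y_{i+1} − x_{i+1} y_i) is linear in m.
With m=0 it equals 294; the coefficient of m is -19 (from the two edges through J).
So -19·m + 294 = 2·156.5 = 313 ⇒ m = -1.

-1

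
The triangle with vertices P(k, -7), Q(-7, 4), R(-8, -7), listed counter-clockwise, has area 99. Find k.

The doubled signed area Σ (x_i y_{i+1} − x_{i+1} y_i) is linear in k.
With k=0 it equals 88; the coefficient of k is 11 (from the two edges through P).
So 11·k + 88 = 2·99 = 198 ⇒ k = 10.

10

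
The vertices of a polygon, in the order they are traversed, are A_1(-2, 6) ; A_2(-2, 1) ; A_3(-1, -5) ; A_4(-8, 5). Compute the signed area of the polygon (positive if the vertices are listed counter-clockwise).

-31

Cross-terms: 10, 11, -45, -38  ⇒  Σ = -62
Signed area = Σ/2 = -31 (negative ⇒ clockwise traversal).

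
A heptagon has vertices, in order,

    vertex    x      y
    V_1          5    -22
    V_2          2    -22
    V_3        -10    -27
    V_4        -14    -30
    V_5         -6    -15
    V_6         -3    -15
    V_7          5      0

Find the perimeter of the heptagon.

|V_1V_2| = √((-3)² + (0)²) = √9 = 3
|V_2V_3| = √((-12)² + (-5)²) = √169 = 13
|V_3V_4| = √((-4)² + (-3)²) = √25 = 5
|V_4V_5| = √((8)² + (15)²) = √289 = 17
|V_5V_6| = √((3)² + (0)²) = √9 = 3
|V_6V_7| = √((8)² + (15)²) = √289 = 17
|V_7V_1| = √((0)² + (-22)²) = √484 = 22
Perimeter = 3 + 13 + 5 + 17 + 3 + 17 + 22 = 80.

80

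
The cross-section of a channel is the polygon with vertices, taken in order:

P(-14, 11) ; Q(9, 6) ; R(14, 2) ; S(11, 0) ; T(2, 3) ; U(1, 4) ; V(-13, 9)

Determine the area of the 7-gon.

Σ = (-183) + (-66) + (-22) + (33) + (5) + (61) + (-17) = -189
Area = |Σ|/2 = 94.5.

94.5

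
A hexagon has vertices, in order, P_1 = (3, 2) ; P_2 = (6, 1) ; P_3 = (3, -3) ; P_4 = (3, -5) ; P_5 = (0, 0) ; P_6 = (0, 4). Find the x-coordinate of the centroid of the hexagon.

Apply the shoelace (surveyor's) formula. First the cross-terms c_i = x_i·y_{i+1} − x_{i+1}·y_i:
  -9, -21, -6, 0, 0, -12  ⇒  2A = -48, A = -24.
Then Σ (x_i + x_{i+1})·c_i = -342, so x̄ = -342 / (6·(-24)) = 2.375.

2.375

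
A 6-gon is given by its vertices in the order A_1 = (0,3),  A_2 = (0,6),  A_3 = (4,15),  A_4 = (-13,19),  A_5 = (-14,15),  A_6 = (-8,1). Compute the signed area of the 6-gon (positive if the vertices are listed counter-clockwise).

Σ = (0) + (-24) + (271) + (71) + (106) + (-24) = 400
Signed area = Σ/2 = 200 (positive ⇒ counter-clockwise traversal).

200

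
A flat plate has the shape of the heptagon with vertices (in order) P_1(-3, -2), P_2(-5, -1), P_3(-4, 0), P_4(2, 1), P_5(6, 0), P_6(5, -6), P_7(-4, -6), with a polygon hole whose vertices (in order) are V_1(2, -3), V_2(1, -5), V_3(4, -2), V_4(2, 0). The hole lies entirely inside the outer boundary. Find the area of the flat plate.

Outer boundary:
Apply Gauss's area formula: 2A = Σ (x_i·y_{i+1} − x_{i+1}·y_i), indices taken mod 7.
Cross-terms: -7, -4, -4, -6, -36, -54, -10  ⇒  Σ = -121
Area = |Σ|/2 = 60.5.
Hole:
Apply Gauss's area formula: 2A = Σ (x_i·y_{i+1} − x_{i+1}·y_i), indices taken mod 4.
Σ = (-7) + (18) + (4) + (-6) = 9
Area = |Σ|/2 = 4.5.
Net area = 60.5 − 4.5 = 56.

56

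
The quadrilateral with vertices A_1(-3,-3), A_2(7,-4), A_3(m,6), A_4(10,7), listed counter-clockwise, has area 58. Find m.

The doubled signed area Σ (x_i y_{i+1} − x_{i+1} y_i) is linear in m.
With m=0 it equals 6; the coefficient of m is 11 (from the two edges through A_3).
So 11·m + 6 = 2·58 = 116 ⇒ m = 10.

10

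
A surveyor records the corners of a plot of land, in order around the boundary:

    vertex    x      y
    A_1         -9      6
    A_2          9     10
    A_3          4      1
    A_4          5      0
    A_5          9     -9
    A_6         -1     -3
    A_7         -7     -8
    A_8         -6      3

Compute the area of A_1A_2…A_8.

Apply the shoelace formula: 2A = Σ (x_i·y_{i+1} − x_{i+1}·y_i), indices taken mod 8.
Σ = (-144) + (-31) + (-5) + (-45) + (-36) + (-13) + (-69) + (-9) = -352
Area = |Σ|/2 = 176.

176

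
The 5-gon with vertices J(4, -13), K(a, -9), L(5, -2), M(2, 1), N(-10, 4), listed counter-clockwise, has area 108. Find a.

6

Write out the shoelace sum; only the two edges meeting at K involve a:
2·Area = [(4·(-9) − a·(-13)) + (a·(-2) − 5·(-9))] + 141
       = 11·a + 150 = 216
⇒ a = 6.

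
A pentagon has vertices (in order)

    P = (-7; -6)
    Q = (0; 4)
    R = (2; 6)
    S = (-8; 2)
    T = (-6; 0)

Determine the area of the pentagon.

Apply the shoelace formula: 2A = Σ (x_i·y_{i+1} − x_{i+1}·y_i), indices taken mod 5.
Σ = (-28) + (-8) + (52) + (12) + (36) = 64
Area = |Σ|/2 = 32.

32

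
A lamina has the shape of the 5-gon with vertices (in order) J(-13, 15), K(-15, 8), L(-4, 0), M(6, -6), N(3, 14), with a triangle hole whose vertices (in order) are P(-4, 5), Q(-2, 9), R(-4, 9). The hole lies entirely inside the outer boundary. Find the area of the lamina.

Outer boundary:
Apply the surveyor's formula: 2A = Σ (x_i·y_{i+1} − x_{i+1}·y_i), indices taken mod 5.
Σ = (121) + (32) + (24) + (102) + (227) = 506
Area = |Σ|/2 = 253.
Hole:
Apply the shoelace formula: 2A = Σ (x_i·y_{i+1} − x_{i+1}·y_i), indices taken mod 3.
Σ = (-26) + (18) + (16) = 8
Area = |Σ|/2 = 4.
Net area = 253 − 4 = 249.

249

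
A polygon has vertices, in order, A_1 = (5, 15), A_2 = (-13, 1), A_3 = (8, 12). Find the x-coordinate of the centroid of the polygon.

Apply Gauss's area formula. First the cross-terms c_i = x_i·y_{i+1} − x_{i+1}·y_i:
  200, -164, 60  ⇒  2A = 96, A = 48.
Then Σ (x_i + x_{i+1})·c_i = 0, so x̄ = 0 / (6·48) = 0.

0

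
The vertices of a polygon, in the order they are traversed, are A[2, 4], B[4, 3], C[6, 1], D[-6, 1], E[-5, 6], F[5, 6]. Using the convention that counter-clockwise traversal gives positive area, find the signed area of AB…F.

-47.5

Apply the shoelace (surveyor's) formula: 2A = Σ (x_i·y_{i+1} − x_{i+1}·y_i), indices taken mod 6.
Σ = (-10) + (-14) + (12) + (-31) + (-60) + (8) = -95
Signed area = Σ/2 = -47.5 (negative ⇒ clockwise traversal).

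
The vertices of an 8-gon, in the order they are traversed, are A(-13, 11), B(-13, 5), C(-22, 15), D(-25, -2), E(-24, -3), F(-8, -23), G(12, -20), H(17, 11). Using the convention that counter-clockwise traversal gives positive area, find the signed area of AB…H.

1102.5

Apply the shoelace formula: 2A = Σ (x_i·y_{i+1} − x_{i+1}·y_i), indices taken mod 8.
A→B: (-13)(5) − (-13)(11) = 78
B→C: (-13)(15) − (-22)(5) = -85
C→D: (-22)(-2) − (-25)(15) = 419
D→E: (-25)(-3) − (-24)(-2) = 27
E→F: (-24)(-23) − (-8)(-3) = 528
F→G: (-8)(-20) − (12)(-23) = 436
G→H: (12)(11) − (17)(-20) = 472
H→A: (17)(11) − (-13)(11) = 330
Σ = 2205
Signed area = Σ/2 = 1102.5 (positive ⇒ counter-clockwise traversal).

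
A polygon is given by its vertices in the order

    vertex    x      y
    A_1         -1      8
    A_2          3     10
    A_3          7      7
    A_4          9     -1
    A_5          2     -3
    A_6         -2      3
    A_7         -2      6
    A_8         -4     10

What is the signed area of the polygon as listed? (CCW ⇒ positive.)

-101

Apply the shoelace (surveyor's) formula: 2A = Σ (x_i·y_{i+1} − x_{i+1}·y_i), indices taken mod 8.
A_1→A_2: (-1)(10) − (3)(8) = -34
A_2→A_3: (3)(7) − (7)(10) = -49
A_3→A_4: (7)(-1) − (9)(7) = -70
A_4→A_5: (9)(-3) − (2)(-1) = -25
A_5→A_6: (2)(3) − (-2)(-3) = 0
A_6→A_7: (-2)(6) − (-2)(3) = -6
A_7→A_8: (-2)(10) − (-4)(6) = 4
A_8→A_1: (-4)(8) − (-1)(10) = -22
Σ = -202
Signed area = Σ/2 = -101 (negative ⇒ clockwise traversal).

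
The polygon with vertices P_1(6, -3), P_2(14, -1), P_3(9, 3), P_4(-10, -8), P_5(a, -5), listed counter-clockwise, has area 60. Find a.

-1

The doubled signed area Σ (x_i y_{i+1} − x_{i+1} y_i) is linear in a.
With a=0 it equals 125; the coefficient of a is 5 (from the two edges through P_5).
So 5·a + 125 = 2·60 = 120 ⇒ a = -1.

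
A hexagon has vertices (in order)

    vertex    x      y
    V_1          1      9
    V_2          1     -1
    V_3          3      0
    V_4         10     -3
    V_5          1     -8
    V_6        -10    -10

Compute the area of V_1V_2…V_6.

V_1→V_2: (1)(-1) − (1)(9) = -10
V_2→V_3: (1)(0) − (3)(-1) = 3
V_3→V_4: (3)(-3) − (10)(0) = -9
V_4→V_5: (10)(-8) − (1)(-3) = -77
V_5→V_6: (1)(-10) − (-10)(-8) = -90
V_6→V_1: (-10)(9) − (1)(-10) = -80
Σ = -263
Area = |Σ|/2 = 131.5.

131.5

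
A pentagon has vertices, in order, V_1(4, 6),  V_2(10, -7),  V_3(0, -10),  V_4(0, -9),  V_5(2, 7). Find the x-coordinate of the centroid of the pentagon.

Apply the surveyor's formula. First the cross-terms c_i = x_i·y_{i+1} − x_{i+1}·y_i:
  -88, -100, 0, 18, -16  ⇒  2A = -186, A = -93.
Then Σ (x_i + x_{i+1})·c_i = -2292, so x̄ = -2292 / (6·(-93)) = 382/93.

382/93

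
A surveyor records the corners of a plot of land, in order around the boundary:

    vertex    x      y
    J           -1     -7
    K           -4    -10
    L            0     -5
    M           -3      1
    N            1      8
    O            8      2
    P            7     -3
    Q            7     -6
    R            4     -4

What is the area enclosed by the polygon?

97.5

Apply the shoelace (surveyor's) formula: 2A = Σ (x_i·y_{i+1} − x_{i+1}·y_i), indices taken mod 9.
Σ = (-18) + (20) + (-15) + (-25) + (-62) + (-38) + (-21) + (-4) + (-32) = -195
Area = |Σ|/2 = 97.5.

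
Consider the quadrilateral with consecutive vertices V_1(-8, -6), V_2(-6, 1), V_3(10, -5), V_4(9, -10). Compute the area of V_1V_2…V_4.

Apply Gauss's area formula: 2A = Σ (x_i·y_{i+1} − x_{i+1}·y_i), indices taken mod 4.
Cross-terms: -44, 20, -55, -134  ⇒  Σ = -213
Area = |Σ|/2 = 106.5.

106.5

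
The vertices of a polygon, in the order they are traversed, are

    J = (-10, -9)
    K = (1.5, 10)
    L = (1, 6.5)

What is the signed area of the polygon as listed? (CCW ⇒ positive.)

-15.375

Apply Gauss's area formula: 2A = Σ (x_i·y_{i+1} − x_{i+1}·y_i), indices taken mod 3.
Σ = (-86.5) + (-0.25) + (56) = -30.75
Signed area = Σ/2 = -15.375 (negative ⇒ clockwise traversal).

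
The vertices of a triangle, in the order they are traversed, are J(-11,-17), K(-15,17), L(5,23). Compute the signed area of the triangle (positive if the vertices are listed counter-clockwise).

Apply Gauss's area formula: 2A = Σ (x_i·y_{i+1} − x_{i+1}·y_i), indices taken mod 3.
J→K: (-11)(17) − (-15)(-17) = -442
K→L: (-15)(23) − (5)(17) = -430
L→J: (5)(-17) − (-11)(23) = 168
Σ = -704
Signed area = Σ/2 = -352 (negative ⇒ clockwise traversal).

-352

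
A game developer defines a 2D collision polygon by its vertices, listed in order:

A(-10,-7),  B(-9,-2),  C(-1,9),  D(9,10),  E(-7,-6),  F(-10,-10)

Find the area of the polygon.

A→B: (-10)(-2) − (-9)(-7) = -43
B→C: (-9)(9) − (-1)(-2) = -83
C→D: (-1)(10) − (9)(9) = -91
D→E: (9)(-6) − (-7)(10) = 16
E→F: (-7)(-10) − (-10)(-6) = 10
F→A: (-10)(-7) − (-10)(-10) = -30
Σ = -221
Area = |Σ|/2 = 110.5.

110.5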